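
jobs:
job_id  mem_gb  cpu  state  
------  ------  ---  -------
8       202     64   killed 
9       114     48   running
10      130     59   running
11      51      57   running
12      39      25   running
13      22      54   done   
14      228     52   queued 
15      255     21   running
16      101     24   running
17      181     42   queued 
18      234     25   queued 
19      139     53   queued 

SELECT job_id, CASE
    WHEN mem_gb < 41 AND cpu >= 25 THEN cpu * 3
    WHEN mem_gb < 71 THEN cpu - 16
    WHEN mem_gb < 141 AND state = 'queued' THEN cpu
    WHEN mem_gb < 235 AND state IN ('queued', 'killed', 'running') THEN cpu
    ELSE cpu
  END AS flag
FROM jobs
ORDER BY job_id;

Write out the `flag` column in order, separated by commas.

job_id=8: mem_gb < 235 AND state IN ('queued', 'killed', 'running') → 64
job_id=9: mem_gb < 235 AND state IN ('queued', 'killed', 'running') → 48
job_id=10: mem_gb < 235 AND state IN ('queued', 'killed', 'running') → 59
job_id=11: mem_gb < 71 → 41
job_id=12: mem_gb < 41 AND cpu >= 25 → 75
job_id=13: mem_gb < 41 AND cpu >= 25 → 162
job_id=14: mem_gb < 235 AND state IN ('queued', 'killed', 'running') → 52
job_id=15: ELSE → 21
job_id=16: mem_gb < 235 AND state IN ('queued', 'killed', 'running') → 24
job_id=17: mem_gb < 235 AND state IN ('queued', 'killed', 'running') → 42
job_id=18: mem_gb < 235 AND state IN ('queued', 'killed', 'running') → 25
job_id=19: mem_gb < 141 AND state = 'queued' → 53

64, 48, 59, 41, 75, 162, 52, 21, 24, 42, 25, 53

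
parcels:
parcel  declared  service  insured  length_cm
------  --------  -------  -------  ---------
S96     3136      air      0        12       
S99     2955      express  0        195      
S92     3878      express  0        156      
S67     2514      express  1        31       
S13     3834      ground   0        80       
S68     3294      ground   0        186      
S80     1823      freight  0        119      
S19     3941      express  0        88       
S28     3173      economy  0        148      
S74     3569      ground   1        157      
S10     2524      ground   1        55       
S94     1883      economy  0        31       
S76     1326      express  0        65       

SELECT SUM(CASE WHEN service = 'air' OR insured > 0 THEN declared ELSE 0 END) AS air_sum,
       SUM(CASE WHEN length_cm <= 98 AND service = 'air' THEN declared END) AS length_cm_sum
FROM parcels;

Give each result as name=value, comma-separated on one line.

air_sum=11743, length_cm_sum=3136

[air_sum: service = 'air' OR insured > 0]
parcel=S96: ✓ → 3136
parcel=S99: ✗
parcel=S92: ✗
parcel=S67: ✓ → 2514
parcel=S13: ✗
parcel=S68: ✗
parcel=S80: ✗
parcel=S19: ✗
parcel=S28: ✗
parcel=S74: ✓ → 3569
parcel=S10: ✓ → 2524
parcel=S94: ✗
parcel=S76: ✗
air_sum = 3136 + 2514 + 3569 + 2524 = 11743
—
[length_cm_sum: length_cm <= 98 AND service = 'air']
parcel=S96: ✓ → 3136
parcel=S99: ✗
parcel=S92: ✗
parcel=S67: ✗
parcel=S13: ✗
parcel=S68: ✗
parcel=S80: ✗
parcel=S19: ✗
parcel=S28: ✗
parcel=S74: ✗
parcel=S10: ✗
parcel=S94: ✗
parcel=S76: ✗
length_cm_sum = 3136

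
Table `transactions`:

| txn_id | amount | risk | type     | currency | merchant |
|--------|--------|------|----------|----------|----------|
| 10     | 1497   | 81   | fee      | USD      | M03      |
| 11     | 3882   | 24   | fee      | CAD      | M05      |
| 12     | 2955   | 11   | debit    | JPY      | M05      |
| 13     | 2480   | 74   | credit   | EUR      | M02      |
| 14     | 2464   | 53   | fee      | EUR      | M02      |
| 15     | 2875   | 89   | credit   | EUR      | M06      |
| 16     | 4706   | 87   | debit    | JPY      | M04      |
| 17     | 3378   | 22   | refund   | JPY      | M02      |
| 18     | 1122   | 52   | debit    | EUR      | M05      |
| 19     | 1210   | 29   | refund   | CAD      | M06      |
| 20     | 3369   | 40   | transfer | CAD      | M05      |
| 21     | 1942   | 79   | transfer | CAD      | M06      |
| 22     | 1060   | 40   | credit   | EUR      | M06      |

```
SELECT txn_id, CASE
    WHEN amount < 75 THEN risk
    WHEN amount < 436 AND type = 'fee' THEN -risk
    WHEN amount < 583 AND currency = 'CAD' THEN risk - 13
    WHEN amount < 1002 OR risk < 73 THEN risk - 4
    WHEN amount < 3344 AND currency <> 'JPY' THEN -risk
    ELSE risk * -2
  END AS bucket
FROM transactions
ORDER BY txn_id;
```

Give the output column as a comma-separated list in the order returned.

txn_id=10: amount < 3344 AND currency <> 'JPY' → -81
txn_id=11: amount < 1002 OR risk < 73 → 20
txn_id=12: amount < 1002 OR risk < 73 → 7
txn_id=13: amount < 3344 AND currency <> 'JPY' → -74
txn_id=14: amount < 1002 OR risk < 73 → 49
txn_id=15: amount < 3344 AND currency <> 'JPY' → -89
txn_id=16: ELSE → -174
txn_id=17: amount < 1002 OR risk < 73 → 18
txn_id=18: amount < 1002 OR risk < 73 → 48
txn_id=19: amount < 1002 OR risk < 73 → 25
txn_id=20: amount < 1002 OR risk < 73 → 36
txn_id=21: amount < 3344 AND currency <> 'JPY' → -79
txn_id=22: amount < 1002 OR risk < 73 → 36

-81, 20, 7, -74, 49, -89, -174, 18, 48, 25, 36, -79, 36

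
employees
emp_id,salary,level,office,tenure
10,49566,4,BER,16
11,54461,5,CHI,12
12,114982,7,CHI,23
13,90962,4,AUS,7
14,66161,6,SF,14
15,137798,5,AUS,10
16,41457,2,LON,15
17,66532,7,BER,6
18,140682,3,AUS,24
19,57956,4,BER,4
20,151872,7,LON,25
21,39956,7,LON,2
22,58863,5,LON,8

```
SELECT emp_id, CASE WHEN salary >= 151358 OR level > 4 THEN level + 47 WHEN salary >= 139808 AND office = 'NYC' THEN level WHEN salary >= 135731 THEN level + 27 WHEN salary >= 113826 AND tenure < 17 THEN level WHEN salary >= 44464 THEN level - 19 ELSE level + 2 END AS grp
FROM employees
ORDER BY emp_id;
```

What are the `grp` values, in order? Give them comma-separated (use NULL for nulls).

-15, 52, 54, -15, 53, 52, 4, 54, 30, -15, 54, 54, 52

emp_id=10: salary >= 44464 → -15
emp_id=11: salary >= 151358 OR level > 4 → 52
emp_id=12: salary >= 151358 OR level > 4 → 54
emp_id=13: salary >= 44464 → -15
emp_id=14: salary >= 151358 OR level > 4 → 53
emp_id=15: salary >= 151358 OR level > 4 → 52
emp_id=16: ELSE → 4
emp_id=17: salary >= 151358 OR level > 4 → 54
emp_id=18: salary >= 135731 → 30
emp_id=19: salary >= 44464 → -15
emp_id=20: salary >= 151358 OR level > 4 → 54
emp_id=21: salary >= 151358 OR level > 4 → 54
emp_id=22: salary >= 151358 OR level > 4 → 52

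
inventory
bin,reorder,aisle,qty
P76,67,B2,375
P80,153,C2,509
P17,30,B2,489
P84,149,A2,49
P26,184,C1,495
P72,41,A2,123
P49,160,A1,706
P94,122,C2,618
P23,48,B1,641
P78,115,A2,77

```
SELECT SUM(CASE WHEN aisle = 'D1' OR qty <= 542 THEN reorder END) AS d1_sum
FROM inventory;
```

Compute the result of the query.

739

bin=P76: ✓ → 67
bin=P80: ✓ → 153
bin=P17: ✓ → 30
bin=P84: ✓ → 149
bin=P26: ✓ → 184
bin=P72: ✓ → 41
bin=P49: ✗
bin=P94: ✗
bin=P23: ✗
bin=P78: ✓ → 115
d1_sum = 67 + 153 + 30 + 149 + 184 + 41 + 115 = 739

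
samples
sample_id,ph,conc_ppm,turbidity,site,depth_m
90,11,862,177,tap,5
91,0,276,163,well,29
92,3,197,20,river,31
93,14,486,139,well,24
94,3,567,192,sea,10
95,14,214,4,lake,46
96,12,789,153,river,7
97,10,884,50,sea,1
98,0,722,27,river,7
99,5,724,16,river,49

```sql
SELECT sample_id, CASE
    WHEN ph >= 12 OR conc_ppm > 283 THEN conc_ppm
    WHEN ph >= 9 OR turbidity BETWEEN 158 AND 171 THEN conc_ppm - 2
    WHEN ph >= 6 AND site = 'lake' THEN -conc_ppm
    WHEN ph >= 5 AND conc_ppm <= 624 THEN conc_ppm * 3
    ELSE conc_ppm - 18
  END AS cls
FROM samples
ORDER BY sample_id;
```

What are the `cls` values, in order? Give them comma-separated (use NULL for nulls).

862, 274, 179, 486, 567, 214, 789, 884, 722, 724

sample_id=90: ph >= 12 OR conc_ppm > 283 → 862
sample_id=91: ph >= 9 OR turbidity BETWEEN 158 AND 171 → 274
sample_id=92: ELSE → 179
sample_id=93: ph >= 12 OR conc_ppm > 283 → 486
sample_id=94: ph >= 12 OR conc_ppm > 283 → 567
sample_id=95: ph >= 12 OR conc_ppm > 283 → 214
sample_id=96: ph >= 12 OR conc_ppm > 283 → 789
sample_id=97: ph >= 12 OR conc_ppm > 283 → 884
sample_id=98: ph >= 12 OR conc_ppm > 283 → 722
sample_id=99: ph >= 12 OR conc_ppm > 283 → 724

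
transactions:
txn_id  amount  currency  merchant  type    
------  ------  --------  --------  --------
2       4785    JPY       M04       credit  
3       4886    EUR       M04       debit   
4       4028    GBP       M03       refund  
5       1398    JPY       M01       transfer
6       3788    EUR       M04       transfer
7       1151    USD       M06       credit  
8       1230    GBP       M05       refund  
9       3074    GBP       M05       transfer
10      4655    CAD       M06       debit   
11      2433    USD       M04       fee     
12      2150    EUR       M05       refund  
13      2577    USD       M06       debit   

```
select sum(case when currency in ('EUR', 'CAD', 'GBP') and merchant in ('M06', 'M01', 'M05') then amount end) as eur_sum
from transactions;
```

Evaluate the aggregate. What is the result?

txn_id=2: ✗
txn_id=3: ✗
txn_id=4: ✗
txn_id=5: ✗
txn_id=6: ✗
txn_id=7: ✗
txn_id=8: ✓ → 1230
txn_id=9: ✓ → 3074
txn_id=10: ✓ → 4655
txn_id=11: ✗
txn_id=12: ✓ → 2150
txn_id=13: ✗
eur_sum = 1230 + 3074 + 4655 + 2150 = 11109

11109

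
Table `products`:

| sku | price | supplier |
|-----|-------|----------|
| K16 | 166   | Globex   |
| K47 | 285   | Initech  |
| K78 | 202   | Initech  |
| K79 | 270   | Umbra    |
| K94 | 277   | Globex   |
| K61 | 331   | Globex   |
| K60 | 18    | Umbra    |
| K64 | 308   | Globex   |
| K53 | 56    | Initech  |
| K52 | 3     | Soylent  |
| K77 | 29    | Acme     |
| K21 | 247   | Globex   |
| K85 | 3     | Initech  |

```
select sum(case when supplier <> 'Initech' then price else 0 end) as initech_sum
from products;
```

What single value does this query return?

sku=K16: ✓ → 166
sku=K47: ✗
sku=K78: ✗
sku=K79: ✓ → 270
sku=K94: ✓ → 277
sku=K61: ✓ → 331
sku=K60: ✓ → 18
sku=K64: ✓ → 308
sku=K53: ✗
sku=K52: ✓ → 3
sku=K77: ✓ → 29
sku=K21: ✓ → 247
sku=K85: ✗
initech_sum = 166 + 270 + 277 + 331 + 18 + 308 + 3 + 29 + 247 = 1649

1649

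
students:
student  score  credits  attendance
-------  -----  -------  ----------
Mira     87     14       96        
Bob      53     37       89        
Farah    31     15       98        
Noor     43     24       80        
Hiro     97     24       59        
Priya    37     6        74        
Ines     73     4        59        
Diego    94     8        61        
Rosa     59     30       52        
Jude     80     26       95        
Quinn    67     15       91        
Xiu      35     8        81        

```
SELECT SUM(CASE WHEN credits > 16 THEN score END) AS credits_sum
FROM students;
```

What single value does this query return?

student=Mira: ✗
student=Bob: ✓ → 53
student=Farah: ✗
student=Noor: ✓ → 43
student=Hiro: ✓ → 97
student=Priya: ✗
student=Ines: ✗
student=Diego: ✗
student=Rosa: ✓ → 59
student=Jude: ✓ → 80
student=Quinn: ✗
student=Xiu: ✗
credits_sum = 53 + 43 + 97 + 59 + 80 = 332

332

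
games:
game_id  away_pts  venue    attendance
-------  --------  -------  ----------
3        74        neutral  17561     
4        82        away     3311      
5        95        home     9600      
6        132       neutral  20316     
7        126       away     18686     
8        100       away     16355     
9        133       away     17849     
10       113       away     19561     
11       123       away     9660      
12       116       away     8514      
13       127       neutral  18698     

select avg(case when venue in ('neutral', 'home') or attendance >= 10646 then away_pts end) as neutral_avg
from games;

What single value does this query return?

game_id=3: ✓ → 74
game_id=4: ✗
game_id=5: ✓ → 95
game_id=6: ✓ → 132
game_id=7: ✓ → 126
game_id=8: ✓ → 100
game_id=9: ✓ → 133
game_id=10: ✓ → 113
game_id=11: ✗
game_id=12: ✗
game_id=13: ✓ → 127
neutral_avg = (74 + 95 + 132 + 126 + 100 + 133 + 113 + 127) / 8 = 112.5

112.5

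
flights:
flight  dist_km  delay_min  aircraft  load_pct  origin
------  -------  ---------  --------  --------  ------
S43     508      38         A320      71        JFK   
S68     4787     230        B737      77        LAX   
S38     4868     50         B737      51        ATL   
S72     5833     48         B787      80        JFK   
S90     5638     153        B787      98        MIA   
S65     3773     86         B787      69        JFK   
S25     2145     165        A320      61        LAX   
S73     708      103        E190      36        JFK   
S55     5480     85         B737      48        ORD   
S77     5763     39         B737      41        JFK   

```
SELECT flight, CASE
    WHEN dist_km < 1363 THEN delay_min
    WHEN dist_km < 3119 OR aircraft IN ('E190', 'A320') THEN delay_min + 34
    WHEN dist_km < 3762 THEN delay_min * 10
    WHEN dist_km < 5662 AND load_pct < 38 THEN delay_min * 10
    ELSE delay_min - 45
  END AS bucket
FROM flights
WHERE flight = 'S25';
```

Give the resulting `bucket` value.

flight = S25: dist_km=2145, delay_min=165, aircraft=A320, load_pct=61, origin=LAX.
dist_km < 1363 → false
dist_km < 3119 OR aircraft IN ('E190', 'A320') → true → 199

199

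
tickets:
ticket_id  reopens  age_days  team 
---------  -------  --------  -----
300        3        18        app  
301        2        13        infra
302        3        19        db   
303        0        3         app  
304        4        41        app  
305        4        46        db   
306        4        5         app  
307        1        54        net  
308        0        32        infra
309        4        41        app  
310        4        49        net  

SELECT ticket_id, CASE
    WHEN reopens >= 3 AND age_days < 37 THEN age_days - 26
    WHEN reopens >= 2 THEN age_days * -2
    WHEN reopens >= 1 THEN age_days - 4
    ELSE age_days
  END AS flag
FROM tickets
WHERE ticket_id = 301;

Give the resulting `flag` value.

-26

ticket_id = 301: reopens=2, age_days=13, team=infra.
reopens >= 3 AND age_days < 37 → false
reopens >= 2 → true → -26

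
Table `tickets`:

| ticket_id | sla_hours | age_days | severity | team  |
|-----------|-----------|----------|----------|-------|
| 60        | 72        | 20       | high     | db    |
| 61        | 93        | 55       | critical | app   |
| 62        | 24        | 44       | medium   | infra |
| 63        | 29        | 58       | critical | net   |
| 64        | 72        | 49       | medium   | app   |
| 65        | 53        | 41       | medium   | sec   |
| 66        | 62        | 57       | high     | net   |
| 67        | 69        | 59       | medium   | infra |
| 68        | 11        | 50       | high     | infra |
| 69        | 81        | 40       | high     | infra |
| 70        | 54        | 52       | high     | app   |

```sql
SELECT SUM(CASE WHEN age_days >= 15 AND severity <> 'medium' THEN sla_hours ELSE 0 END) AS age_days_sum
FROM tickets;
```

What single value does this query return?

ticket_id=60: ✓ → 72
ticket_id=61: ✓ → 93
ticket_id=62: ✗
ticket_id=63: ✓ → 29
ticket_id=64: ✗
ticket_id=65: ✗
ticket_id=66: ✓ → 62
ticket_id=67: ✗
ticket_id=68: ✓ → 11
ticket_id=69: ✓ → 81
ticket_id=70: ✓ → 54
age_days_sum = 72 + 93 + 29 + 62 + 11 + 81 + 54 = 402

402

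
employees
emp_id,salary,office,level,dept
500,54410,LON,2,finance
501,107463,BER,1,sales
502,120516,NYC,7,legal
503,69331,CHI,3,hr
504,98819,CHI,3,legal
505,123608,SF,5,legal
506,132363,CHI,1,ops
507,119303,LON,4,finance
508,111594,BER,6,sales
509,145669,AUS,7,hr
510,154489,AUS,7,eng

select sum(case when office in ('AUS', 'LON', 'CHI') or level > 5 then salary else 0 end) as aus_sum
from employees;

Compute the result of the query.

emp_id=500: ✓ → 54410
emp_id=501: ✗
emp_id=502: ✓ → 120516
emp_id=503: ✓ → 69331
emp_id=504: ✓ → 98819
emp_id=505: ✗
emp_id=506: ✓ → 132363
emp_id=507: ✓ → 119303
emp_id=508: ✓ → 111594
emp_id=509: ✓ → 145669
emp_id=510: ✓ → 154489
aus_sum = 54410 + 120516 + 69331 + 98819 + 132363 + 119303 + 111594 + 145669 + 154489 = 1006494

1006494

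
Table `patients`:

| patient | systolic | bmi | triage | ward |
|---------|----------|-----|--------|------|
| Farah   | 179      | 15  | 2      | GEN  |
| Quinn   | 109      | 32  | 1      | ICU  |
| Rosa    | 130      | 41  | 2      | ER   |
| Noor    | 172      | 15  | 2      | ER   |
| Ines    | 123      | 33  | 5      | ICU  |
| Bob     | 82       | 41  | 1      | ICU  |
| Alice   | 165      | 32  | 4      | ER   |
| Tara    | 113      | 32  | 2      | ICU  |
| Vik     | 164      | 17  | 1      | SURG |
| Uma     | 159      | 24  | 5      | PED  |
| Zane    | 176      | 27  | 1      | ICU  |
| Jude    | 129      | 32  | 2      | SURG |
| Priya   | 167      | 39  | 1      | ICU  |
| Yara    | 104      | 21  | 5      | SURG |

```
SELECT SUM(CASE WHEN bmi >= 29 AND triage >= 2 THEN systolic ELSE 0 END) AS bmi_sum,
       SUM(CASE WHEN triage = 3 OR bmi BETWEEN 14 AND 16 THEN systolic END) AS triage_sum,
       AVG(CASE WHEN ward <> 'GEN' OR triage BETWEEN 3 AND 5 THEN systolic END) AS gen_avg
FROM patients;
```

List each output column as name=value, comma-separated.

bmi_sum=660, triage_sum=351, gen_avg=137.9230769231

[bmi_sum: bmi >= 29 AND triage >= 2]
patient=Farah: ✗
patient=Quinn: ✗
patient=Rosa: ✓ → 130
patient=Noor: ✗
patient=Ines: ✓ → 123
patient=Bob: ✗
patient=Alice: ✓ → 165
patient=Tara: ✓ → 113
patient=Vik: ✗
patient=Uma: ✗
patient=Zane: ✗
patient=Jude: ✓ → 129
patient=Priya: ✗
patient=Yara: ✗
bmi_sum = 130 + 123 + 165 + 113 + 129 = 660
—
[triage_sum: triage = 3 OR bmi BETWEEN 14 AND 16]
patient=Farah: ✓ → 179
patient=Quinn: ✗
patient=Rosa: ✗
patient=Noor: ✓ → 172
patient=Ines: ✗
patient=Bob: ✗
patient=Alice: ✗
patient=Tara: ✗
patient=Vik: ✗
patient=Uma: ✗
patient=Zane: ✗
patient=Jude: ✗
patient=Priya: ✗
patient=Yara: ✗
triage_sum = 179 + 172 = 351
—
[gen_avg: ward <> 'GEN' OR triage BETWEEN 3 AND 5]
patient=Farah: ✗
patient=Quinn: ✓ → 109
patient=Rosa: ✓ → 130
patient=Noor: ✓ → 172
patient=Ines: ✓ → 123
patient=Bob: ✓ → 82
patient=Alice: ✓ → 165
patient=Tara: ✓ → 113
patient=Vik: ✓ → 164
patient=Uma: ✓ → 159
patient=Zane: ✓ → 176
patient=Jude: ✓ → 129
patient=Priya: ✓ → 167
patient=Yara: ✓ → 104
gen_avg = (109 + 130 + 172 + 123 + 82 + 165 + 113 + 164 + 159 + 176 + 129 + 167 + 104) / 13 = 137.9230769231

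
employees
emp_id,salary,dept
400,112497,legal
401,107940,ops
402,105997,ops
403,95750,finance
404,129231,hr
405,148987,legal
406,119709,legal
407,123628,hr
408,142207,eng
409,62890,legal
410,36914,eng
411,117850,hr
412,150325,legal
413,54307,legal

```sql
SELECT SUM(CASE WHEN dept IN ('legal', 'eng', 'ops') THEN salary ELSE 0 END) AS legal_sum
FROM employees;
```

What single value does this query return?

emp_id=400: ✓ → 112497
emp_id=401: ✓ → 107940
emp_id=402: ✓ → 105997
emp_id=403: ✗
emp_id=404: ✗
emp_id=405: ✓ → 148987
emp_id=406: ✓ → 119709
emp_id=407: ✗
emp_id=408: ✓ → 142207
emp_id=409: ✓ → 62890
emp_id=410: ✓ → 36914
emp_id=411: ✗
emp_id=412: ✓ → 150325
emp_id=413: ✓ → 54307
legal_sum = 112497 + 107940 + 105997 + 148987 + 119709 + 142207 + 62890 + 36914 + 150325 + 54307 = 1041773

1041773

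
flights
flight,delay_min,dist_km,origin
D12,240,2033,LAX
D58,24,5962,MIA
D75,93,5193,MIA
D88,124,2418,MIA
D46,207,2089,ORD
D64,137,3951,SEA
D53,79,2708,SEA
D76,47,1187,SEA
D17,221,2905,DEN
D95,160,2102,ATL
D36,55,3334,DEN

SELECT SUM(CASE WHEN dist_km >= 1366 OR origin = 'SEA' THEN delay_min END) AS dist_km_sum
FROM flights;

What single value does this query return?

flight=D12: ✓ → 240
flight=D58: ✓ → 24
flight=D75: ✓ → 93
flight=D88: ✓ → 124
flight=D46: ✓ → 207
flight=D64: ✓ → 137
flight=D53: ✓ → 79
flight=D76: ✓ → 47
flight=D17: ✓ → 221
flight=D95: ✓ → 160
flight=D36: ✓ → 55
dist_km_sum = 240 + 24 + 93 + 124 + 207 + 137 + 79 + 47 + 221 + 160 + 55 = 1387

1387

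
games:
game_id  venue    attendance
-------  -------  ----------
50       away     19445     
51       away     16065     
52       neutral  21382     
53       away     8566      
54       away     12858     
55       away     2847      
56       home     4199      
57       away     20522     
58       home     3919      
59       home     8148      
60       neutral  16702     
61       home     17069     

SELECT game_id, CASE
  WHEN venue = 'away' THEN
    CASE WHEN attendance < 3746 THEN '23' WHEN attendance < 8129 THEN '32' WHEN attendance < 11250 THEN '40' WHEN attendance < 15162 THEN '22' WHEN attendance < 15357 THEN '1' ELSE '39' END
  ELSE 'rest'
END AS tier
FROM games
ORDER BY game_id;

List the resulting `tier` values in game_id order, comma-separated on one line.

39, 39, rest, 40, 22, 23, rest, 39, rest, rest, rest, rest

game_id=50: venue='away' → inner[ELSE] → 39
game_id=51: venue='away' → inner[ELSE] → 39
game_id=52: venue='neutral' → outer ELSE → rest
game_id=53: venue='away' → inner[attendance < 11250] → 40
game_id=54: venue='away' → inner[attendance < 15162] → 22
game_id=55: venue='away' → inner[attendance < 3746] → 23
game_id=56: venue='home' → outer ELSE → rest
game_id=57: venue='away' → inner[ELSE] → 39
game_id=58: venue='home' → outer ELSE → rest
game_id=59: venue='home' → outer ELSE → rest
game_id=60: venue='neutral' → outer ELSE → rest
game_id=61: venue='home' → outer ELSE → rest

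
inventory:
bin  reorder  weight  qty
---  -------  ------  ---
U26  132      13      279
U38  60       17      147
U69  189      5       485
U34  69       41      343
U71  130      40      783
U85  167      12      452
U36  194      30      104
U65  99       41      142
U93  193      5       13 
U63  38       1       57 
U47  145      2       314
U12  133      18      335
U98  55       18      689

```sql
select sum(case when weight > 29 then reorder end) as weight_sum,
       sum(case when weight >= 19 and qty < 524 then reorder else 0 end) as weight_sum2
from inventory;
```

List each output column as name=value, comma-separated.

[weight_sum: weight > 29]
bin=U26: ✗
bin=U38: ✗
bin=U69: ✗
bin=U34: ✓ → 69
bin=U71: ✓ → 130
bin=U85: ✗
bin=U36: ✓ → 194
bin=U65: ✓ → 99
bin=U93: ✗
bin=U63: ✗
bin=U47: ✗
bin=U12: ✗
bin=U98: ✗
weight_sum = 69 + 130 + 194 + 99 = 492
—
[weight_sum2: weight >= 19 and qty < 524]
bin=U26: ✗
bin=U38: ✗
bin=U69: ✗
bin=U34: ✓ → 69
bin=U71: ✗
bin=U85: ✗
bin=U36: ✓ → 194
bin=U65: ✓ → 99
bin=U93: ✗
bin=U63: ✗
bin=U47: ✗
bin=U12: ✗
bin=U98: ✗
weight_sum2 = 69 + 194 + 99 = 362

weight_sum=492, weight_sum2=362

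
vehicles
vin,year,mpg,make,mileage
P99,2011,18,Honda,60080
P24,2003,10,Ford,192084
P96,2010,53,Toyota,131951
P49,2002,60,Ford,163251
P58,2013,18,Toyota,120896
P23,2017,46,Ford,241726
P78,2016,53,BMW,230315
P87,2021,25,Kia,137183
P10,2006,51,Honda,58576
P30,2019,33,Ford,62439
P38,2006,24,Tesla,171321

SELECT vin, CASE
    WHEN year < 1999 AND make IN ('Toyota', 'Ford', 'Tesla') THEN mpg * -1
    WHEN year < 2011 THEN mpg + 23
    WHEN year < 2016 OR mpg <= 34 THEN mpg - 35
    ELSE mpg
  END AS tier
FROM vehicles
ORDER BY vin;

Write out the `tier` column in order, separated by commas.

74, 46, 33, -2, 47, 83, -17, 53, -10, 76, -17

vin=P10: year < 2011 → 74
vin=P23: ELSE → 46
vin=P24: year < 2011 → 33
vin=P30: year < 2016 OR mpg <= 34 → -2
vin=P38: year < 2011 → 47
vin=P49: year < 2011 → 83
vin=P58: year < 2016 OR mpg <= 34 → -17
vin=P78: ELSE → 53
vin=P87: year < 2016 OR mpg <= 34 → -10
vin=P96: year < 2011 → 76
vin=P99: year < 2016 OR mpg <= 34 → -17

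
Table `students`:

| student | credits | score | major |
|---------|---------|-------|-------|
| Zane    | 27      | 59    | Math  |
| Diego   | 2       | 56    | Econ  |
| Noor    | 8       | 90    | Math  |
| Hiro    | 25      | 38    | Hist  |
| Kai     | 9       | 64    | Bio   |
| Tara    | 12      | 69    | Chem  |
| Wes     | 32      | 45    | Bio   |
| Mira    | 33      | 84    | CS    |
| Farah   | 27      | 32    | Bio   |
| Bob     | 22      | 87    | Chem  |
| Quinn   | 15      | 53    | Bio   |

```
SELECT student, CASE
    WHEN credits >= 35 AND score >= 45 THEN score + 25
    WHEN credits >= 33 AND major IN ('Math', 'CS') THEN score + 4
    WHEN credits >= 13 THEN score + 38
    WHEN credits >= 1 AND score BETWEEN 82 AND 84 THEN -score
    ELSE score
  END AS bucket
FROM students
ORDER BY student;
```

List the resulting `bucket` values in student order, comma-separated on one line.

student=Bob: credits >= 13 → 125
student=Diego: ELSE → 56
student=Farah: credits >= 13 → 70
student=Hiro: credits >= 13 → 76
student=Kai: ELSE → 64
student=Mira: credits >= 33 AND major IN ('Math', 'CS') → 88
student=Noor: ELSE → 90
student=Quinn: credits >= 13 → 91
student=Tara: ELSE → 69
student=Wes: credits >= 13 → 83
student=Zane: credits >= 13 → 97

125, 56, 70, 76, 64, 88, 90, 91, 69, 83, 97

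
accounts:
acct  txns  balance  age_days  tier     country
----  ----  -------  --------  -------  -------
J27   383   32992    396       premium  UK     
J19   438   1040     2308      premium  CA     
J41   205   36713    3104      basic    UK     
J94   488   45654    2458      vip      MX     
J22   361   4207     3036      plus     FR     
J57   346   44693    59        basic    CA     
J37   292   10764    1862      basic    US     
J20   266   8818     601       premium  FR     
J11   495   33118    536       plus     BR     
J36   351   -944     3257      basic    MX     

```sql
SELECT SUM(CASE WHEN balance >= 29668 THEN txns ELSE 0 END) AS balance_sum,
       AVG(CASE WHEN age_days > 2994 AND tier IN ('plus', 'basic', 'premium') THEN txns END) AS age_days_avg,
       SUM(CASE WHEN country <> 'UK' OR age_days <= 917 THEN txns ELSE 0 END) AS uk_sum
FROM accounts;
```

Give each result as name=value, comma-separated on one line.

[balance_sum: balance >= 29668]
acct=J27: ✓ → 383
acct=J19: ✗
acct=J41: ✓ → 205
acct=J94: ✓ → 488
acct=J22: ✗
acct=J57: ✓ → 346
acct=J37: ✗
acct=J20: ✗
acct=J11: ✓ → 495
acct=J36: ✗
balance_sum = 383 + 205 + 488 + 346 + 495 = 1917
—
[age_days_avg: age_days > 2994 AND tier IN ('plus', 'basic', 'premium')]
acct=J27: ✗
acct=J19: ✗
acct=J41: ✓ → 205
acct=J94: ✗
acct=J22: ✓ → 361
acct=J57: ✗
acct=J37: ✗
acct=J20: ✗
acct=J11: ✗
acct=J36: ✓ → 351
age_days_avg = (205 + 361 + 351) / 3 = 305.6666666667
—
[uk_sum: country <> 'UK' OR age_days <= 917]
acct=J27: ✓ → 383
acct=J19: ✓ → 438
acct=J41: ✗
acct=J94: ✓ → 488
acct=J22: ✓ → 361
acct=J57: ✓ → 346
acct=J37: ✓ → 292
acct=J20: ✓ → 266
acct=J11: ✓ → 495
acct=J36: ✓ → 351
uk_sum = 383 + 438 + 488 + 361 + 346 + 292 + 266 + 495 + 351 = 3420

balance_sum=1917, age_days_avg=305.6666666667, uk_sum=3420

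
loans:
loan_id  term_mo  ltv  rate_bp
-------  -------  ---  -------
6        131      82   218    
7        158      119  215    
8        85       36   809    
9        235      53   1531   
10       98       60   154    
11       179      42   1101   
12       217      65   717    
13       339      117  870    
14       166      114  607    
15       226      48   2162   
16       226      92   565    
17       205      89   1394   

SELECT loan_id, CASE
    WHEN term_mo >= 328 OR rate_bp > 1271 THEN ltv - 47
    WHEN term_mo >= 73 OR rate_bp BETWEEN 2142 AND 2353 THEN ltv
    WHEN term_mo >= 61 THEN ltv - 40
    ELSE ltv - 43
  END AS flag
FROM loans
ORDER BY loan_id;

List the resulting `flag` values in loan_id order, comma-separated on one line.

loan_id=6: term_mo >= 73 OR rate_bp BETWEEN 2142 AND 2353 → 82
loan_id=7: term_mo >= 73 OR rate_bp BETWEEN 2142 AND 2353 → 119
loan_id=8: term_mo >= 73 OR rate_bp BETWEEN 2142 AND 2353 → 36
loan_id=9: term_mo >= 328 OR rate_bp > 1271 → 6
loan_id=10: term_mo >= 73 OR rate_bp BETWEEN 2142 AND 2353 → 60
loan_id=11: term_mo >= 73 OR rate_bp BETWEEN 2142 AND 2353 → 42
loan_id=12: term_mo >= 73 OR rate_bp BETWEEN 2142 AND 2353 → 65
loan_id=13: term_mo >= 328 OR rate_bp > 1271 → 70
loan_id=14: term_mo >= 73 OR rate_bp BETWEEN 2142 AND 2353 → 114
loan_id=15: term_mo >= 328 OR rate_bp > 1271 → 1
loan_id=16: term_mo >= 73 OR rate_bp BETWEEN 2142 AND 2353 → 92
loan_id=17: term_mo >= 328 OR rate_bp > 1271 → 42

82, 119, 36, 6, 60, 42, 65, 70, 114, 1, 92, 42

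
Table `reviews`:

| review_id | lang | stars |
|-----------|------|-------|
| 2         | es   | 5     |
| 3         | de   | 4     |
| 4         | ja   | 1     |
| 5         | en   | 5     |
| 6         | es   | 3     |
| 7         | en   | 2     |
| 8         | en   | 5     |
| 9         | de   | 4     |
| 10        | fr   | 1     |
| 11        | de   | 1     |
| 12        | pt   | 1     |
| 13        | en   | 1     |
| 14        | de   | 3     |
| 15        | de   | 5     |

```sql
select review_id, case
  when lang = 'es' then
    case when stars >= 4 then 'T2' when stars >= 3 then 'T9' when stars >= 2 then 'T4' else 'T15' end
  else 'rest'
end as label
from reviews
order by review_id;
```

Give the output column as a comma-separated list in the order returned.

T2, rest, rest, rest, T9, rest, rest, rest, rest, rest, rest, rest, rest, rest

review_id=2: lang='es' → inner[stars >= 4] → T2
review_id=3: lang='de' → outer ELSE → rest
review_id=4: lang='ja' → outer ELSE → rest
review_id=5: lang='en' → outer ELSE → rest
review_id=6: lang='es' → inner[stars >= 3] → T9
review_id=7: lang='en' → outer ELSE → rest
review_id=8: lang='en' → outer ELSE → rest
review_id=9: lang='de' → outer ELSE → rest
review_id=10: lang='fr' → outer ELSE → rest
review_id=11: lang='de' → outer ELSE → rest
review_id=12: lang='pt' → outer ELSE → rest
review_id=13: lang='en' → outer ELSE → rest
review_id=14: lang='de' → outer ELSE → rest
review_id=15: lang='de' → outer ELSE → rest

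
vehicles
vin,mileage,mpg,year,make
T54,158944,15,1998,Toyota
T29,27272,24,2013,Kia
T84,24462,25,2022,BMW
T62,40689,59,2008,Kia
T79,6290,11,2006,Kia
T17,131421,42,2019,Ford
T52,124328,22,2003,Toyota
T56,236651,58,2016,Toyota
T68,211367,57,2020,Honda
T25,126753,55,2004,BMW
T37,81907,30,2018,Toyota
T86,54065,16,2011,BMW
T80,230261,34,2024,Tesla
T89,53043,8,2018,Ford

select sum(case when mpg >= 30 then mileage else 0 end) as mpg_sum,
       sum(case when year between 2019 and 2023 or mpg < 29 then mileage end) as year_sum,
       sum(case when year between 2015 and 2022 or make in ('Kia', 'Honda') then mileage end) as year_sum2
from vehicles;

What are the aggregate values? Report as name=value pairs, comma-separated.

[mpg_sum: mpg >= 30]
vin=T54: ✗
vin=T29: ✗
vin=T84: ✗
vin=T62: ✓ → 40689
vin=T79: ✗
vin=T17: ✓ → 131421
vin=T52: ✗
vin=T56: ✓ → 236651
vin=T68: ✓ → 211367
vin=T25: ✓ → 126753
vin=T37: ✓ → 81907
vin=T86: ✗
vin=T80: ✓ → 230261
vin=T89: ✗
mpg_sum = 40689 + 131421 + 236651 + 211367 + 126753 + 81907 + 230261 = 1059049
—
[year_sum: year between 2019 and 2023 or mpg < 29]
vin=T54: ✓ → 158944
vin=T29: ✓ → 27272
vin=T84: ✓ → 24462
vin=T62: ✗
vin=T79: ✓ → 6290
vin=T17: ✓ → 131421
vin=T52: ✓ → 124328
vin=T56: ✗
vin=T68: ✓ → 211367
vin=T25: ✗
vin=T37: ✗
vin=T86: ✓ → 54065
vin=T80: ✗
vin=T89: ✓ → 53043
year_sum = 158944 + 27272 + 24462 + 6290 + 131421 + 124328 + 211367 + 54065 + 53043 = 791192
—
[year_sum2: year between 2015 and 2022 or make in ('Kia', 'Honda')]
vin=T54: ✗
vin=T29: ✓ → 27272
vin=T84: ✓ → 24462
vin=T62: ✓ → 40689
vin=T79: ✓ → 6290
vin=T17: ✓ → 131421
vin=T52: ✗
vin=T56: ✓ → 236651
vin=T68: ✓ → 211367
vin=T25: ✗
vin=T37: ✓ → 81907
vin=T86: ✗
vin=T80: ✗
vin=T89: ✓ → 53043
year_sum2 = 27272 + 24462 + 40689 + 6290 + 131421 + 236651 + 211367 + 81907 + 53043 = 813102

mpg_sum=1059049, year_sum=791192, year_sum2=813102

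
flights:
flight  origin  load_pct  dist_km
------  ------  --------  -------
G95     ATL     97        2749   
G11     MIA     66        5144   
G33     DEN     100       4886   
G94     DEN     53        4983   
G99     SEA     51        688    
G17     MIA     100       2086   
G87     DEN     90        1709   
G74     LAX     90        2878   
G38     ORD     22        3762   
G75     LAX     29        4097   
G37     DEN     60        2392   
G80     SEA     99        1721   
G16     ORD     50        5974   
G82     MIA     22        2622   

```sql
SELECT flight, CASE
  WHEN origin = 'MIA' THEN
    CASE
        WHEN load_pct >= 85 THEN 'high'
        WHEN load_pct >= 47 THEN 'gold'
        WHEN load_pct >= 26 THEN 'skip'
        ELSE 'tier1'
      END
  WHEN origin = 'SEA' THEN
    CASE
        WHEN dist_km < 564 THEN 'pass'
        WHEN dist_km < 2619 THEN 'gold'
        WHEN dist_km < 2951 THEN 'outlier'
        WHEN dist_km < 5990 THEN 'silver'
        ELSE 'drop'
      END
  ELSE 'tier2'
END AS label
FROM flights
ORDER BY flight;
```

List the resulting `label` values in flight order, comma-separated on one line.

flight=G11: origin='MIA' → inner[load_pct >= 47] → gold
flight=G16: origin='ORD' → outer ELSE → tier2
flight=G17: origin='MIA' → inner[load_pct >= 85] → high
flight=G33: origin='DEN' → outer ELSE → tier2
flight=G37: origin='DEN' → outer ELSE → tier2
flight=G38: origin='ORD' → outer ELSE → tier2
flight=G74: origin='LAX' → outer ELSE → tier2
flight=G75: origin='LAX' → outer ELSE → tier2
flight=G80: origin='SEA' → inner[dist_km < 2619] → gold
flight=G82: origin='MIA' → inner[ELSE] → tier1
flight=G87: origin='DEN' → outer ELSE → tier2
flight=G94: origin='DEN' → outer ELSE → tier2
flight=G95: origin='ATL' → outer ELSE → tier2
flight=G99: origin='SEA' → inner[dist_km < 2619] → gold

gold, tier2, high, tier2, tier2, tier2, tier2, tier2, gold, tier1, tier2, tier2, tier2, gold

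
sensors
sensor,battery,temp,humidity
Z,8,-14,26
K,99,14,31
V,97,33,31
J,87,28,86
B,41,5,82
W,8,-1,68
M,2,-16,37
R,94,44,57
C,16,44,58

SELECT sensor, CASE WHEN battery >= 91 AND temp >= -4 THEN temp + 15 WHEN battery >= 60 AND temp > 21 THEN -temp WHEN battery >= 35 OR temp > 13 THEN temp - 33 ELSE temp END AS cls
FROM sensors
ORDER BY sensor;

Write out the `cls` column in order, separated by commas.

sensor=B: battery >= 35 OR temp > 13 → -28
sensor=C: battery >= 35 OR temp > 13 → 11
sensor=J: battery >= 60 AND temp > 21 → -28
sensor=K: battery >= 91 AND temp >= -4 → 29
sensor=M: ELSE → -16
sensor=R: battery >= 91 AND temp >= -4 → 59
sensor=V: battery >= 91 AND temp >= -4 → 48
sensor=W: ELSE → -1
sensor=Z: ELSE → -14

-28, 11, -28, 29, -16, 59, 48, -1, -14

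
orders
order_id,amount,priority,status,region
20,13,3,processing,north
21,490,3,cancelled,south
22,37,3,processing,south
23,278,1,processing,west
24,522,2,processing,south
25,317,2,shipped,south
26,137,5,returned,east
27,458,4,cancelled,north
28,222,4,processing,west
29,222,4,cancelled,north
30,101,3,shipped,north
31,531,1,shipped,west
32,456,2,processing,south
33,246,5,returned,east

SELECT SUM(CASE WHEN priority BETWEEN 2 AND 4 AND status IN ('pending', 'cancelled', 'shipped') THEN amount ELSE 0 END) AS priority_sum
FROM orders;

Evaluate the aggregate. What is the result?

1588

order_id=20: ✗
order_id=21: ✓ → 490
order_id=22: ✗
order_id=23: ✗
order_id=24: ✗
order_id=25: ✓ → 317
order_id=26: ✗
order_id=27: ✓ → 458
order_id=28: ✗
order_id=29: ✓ → 222
order_id=30: ✓ → 101
order_id=31: ✗
order_id=32: ✗
order_id=33: ✗
priority_sum = 490 + 317 + 458 + 222 + 101 = 1588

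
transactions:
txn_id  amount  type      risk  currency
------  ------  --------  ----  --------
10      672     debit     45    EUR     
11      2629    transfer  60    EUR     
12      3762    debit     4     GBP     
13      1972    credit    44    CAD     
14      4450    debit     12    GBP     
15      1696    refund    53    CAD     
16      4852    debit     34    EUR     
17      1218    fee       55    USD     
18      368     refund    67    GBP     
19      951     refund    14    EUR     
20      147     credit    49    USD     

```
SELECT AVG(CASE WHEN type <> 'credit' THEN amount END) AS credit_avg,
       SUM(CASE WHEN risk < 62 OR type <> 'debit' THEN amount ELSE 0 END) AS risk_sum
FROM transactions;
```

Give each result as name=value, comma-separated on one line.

[credit_avg: type <> 'credit']
txn_id=10: ✓ → 672
txn_id=11: ✓ → 2629
txn_id=12: ✓ → 3762
txn_id=13: ✗
txn_id=14: ✓ → 4450
txn_id=15: ✓ → 1696
txn_id=16: ✓ → 4852
txn_id=17: ✓ → 1218
txn_id=18: ✓ → 368
txn_id=19: ✓ → 951
txn_id=20: ✗
credit_avg = (672 + 2629 + 3762 + 4450 + 1696 + 4852 + 1218 + 368 + 951) / 9 = 2288.6666666667
—
[risk_sum: risk < 62 OR type <> 'debit']
txn_id=10: ✓ → 672
txn_id=11: ✓ → 2629
txn_id=12: ✓ → 3762
txn_id=13: ✓ → 1972
txn_id=14: ✓ → 4450
txn_id=15: ✓ → 1696
txn_id=16: ✓ → 4852
txn_id=17: ✓ → 1218
txn_id=18: ✓ → 368
txn_id=19: ✓ → 951
txn_id=20: ✓ → 147
risk_sum = 672 + 2629 + 3762 + 1972 + 4450 + 1696 + 4852 + 1218 + 368 + 951 + 147 = 22717

credit_avg=2288.6666666667, risk_sum=22717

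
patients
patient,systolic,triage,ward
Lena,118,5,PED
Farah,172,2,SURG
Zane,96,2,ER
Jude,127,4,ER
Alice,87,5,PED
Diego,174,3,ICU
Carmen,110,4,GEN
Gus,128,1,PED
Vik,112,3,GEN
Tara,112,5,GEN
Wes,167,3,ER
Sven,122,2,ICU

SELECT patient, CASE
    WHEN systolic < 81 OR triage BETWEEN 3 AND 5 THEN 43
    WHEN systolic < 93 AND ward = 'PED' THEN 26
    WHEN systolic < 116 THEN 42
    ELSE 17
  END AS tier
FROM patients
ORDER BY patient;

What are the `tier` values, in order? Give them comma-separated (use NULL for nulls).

patient=Alice: systolic < 81 OR triage BETWEEN 3 AND 5 → 43
patient=Carmen: systolic < 81 OR triage BETWEEN 3 AND 5 → 43
patient=Diego: systolic < 81 OR triage BETWEEN 3 AND 5 → 43
patient=Farah: ELSE → 17
patient=Gus: ELSE → 17
patient=Jude: systolic < 81 OR triage BETWEEN 3 AND 5 → 43
patient=Lena: systolic < 81 OR triage BETWEEN 3 AND 5 → 43
patient=Sven: ELSE → 17
patient=Tara: systolic < 81 OR triage BETWEEN 3 AND 5 → 43
patient=Vik: systolic < 81 OR triage BETWEEN 3 AND 5 → 43
patient=Wes: systolic < 81 OR triage BETWEEN 3 AND 5 → 43
patient=Zane: systolic < 116 → 42

43, 43, 43, 17, 17, 43, 43, 17, 43, 43, 43, 42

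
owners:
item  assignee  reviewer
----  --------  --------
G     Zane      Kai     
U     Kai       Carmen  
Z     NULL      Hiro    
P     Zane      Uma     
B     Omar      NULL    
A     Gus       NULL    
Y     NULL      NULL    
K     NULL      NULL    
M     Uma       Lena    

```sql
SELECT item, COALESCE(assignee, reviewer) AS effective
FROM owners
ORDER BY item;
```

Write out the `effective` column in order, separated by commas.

item=A: assignee=Gus → Gus
item=B: assignee=Omar → Omar
item=G: assignee=Zane → Zane
item=K: assignee=NULL, reviewer=NULL (all NULL) → NULL
item=M: assignee=Uma → Uma
item=P: assignee=Zane → Zane
item=U: assignee=Kai → Kai
item=Y: assignee=NULL, reviewer=NULL (all NULL) → NULL
item=Z: assignee=NULL, reviewer=Hiro → Hiro

Gus, Omar, Zane, NULL, Uma, Zane, Kai, NULL, Hiro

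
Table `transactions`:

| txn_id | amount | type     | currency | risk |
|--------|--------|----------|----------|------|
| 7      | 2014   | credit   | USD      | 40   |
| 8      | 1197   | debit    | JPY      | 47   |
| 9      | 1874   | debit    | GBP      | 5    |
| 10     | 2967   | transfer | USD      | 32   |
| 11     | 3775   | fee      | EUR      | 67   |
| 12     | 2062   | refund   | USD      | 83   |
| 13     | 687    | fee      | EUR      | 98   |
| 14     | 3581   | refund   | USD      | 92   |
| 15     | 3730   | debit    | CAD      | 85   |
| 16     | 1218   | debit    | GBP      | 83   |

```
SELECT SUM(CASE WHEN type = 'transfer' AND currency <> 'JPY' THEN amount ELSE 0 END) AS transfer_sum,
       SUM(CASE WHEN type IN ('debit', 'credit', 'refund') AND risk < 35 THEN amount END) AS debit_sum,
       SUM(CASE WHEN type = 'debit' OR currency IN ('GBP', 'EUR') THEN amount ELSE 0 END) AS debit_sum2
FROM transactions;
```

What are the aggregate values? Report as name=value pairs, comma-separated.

[transfer_sum: type = 'transfer' AND currency <> 'JPY']
txn_id=7: ✗
txn_id=8: ✗
txn_id=9: ✗
txn_id=10: ✓ → 2967
txn_id=11: ✗
txn_id=12: ✗
txn_id=13: ✗
txn_id=14: ✗
txn_id=15: ✗
txn_id=16: ✗
transfer_sum = 2967
—
[debit_sum: type IN ('debit', 'credit', 'refund') AND risk < 35]
txn_id=7: ✗
txn_id=8: ✗
txn_id=9: ✓ → 1874
txn_id=10: ✗
txn_id=11: ✗
txn_id=12: ✗
txn_id=13: ✗
txn_id=14: ✗
txn_id=15: ✗
txn_id=16: ✗
debit_sum = 1874
—
[debit_sum2: type = 'debit' OR currency IN ('GBP', 'EUR')]
txn_id=7: ✗
txn_id=8: ✓ → 1197
txn_id=9: ✓ → 1874
txn_id=10: ✗
txn_id=11: ✓ → 3775
txn_id=12: ✗
txn_id=13: ✓ → 687
txn_id=14: ✗
txn_id=15: ✓ → 3730
txn_id=16: ✓ → 1218
debit_sum2 = 1197 + 1874 + 3775 + 687 + 3730 + 1218 = 12481

transfer_sum=2967, debit_sum=1874, debit_sum2=12481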